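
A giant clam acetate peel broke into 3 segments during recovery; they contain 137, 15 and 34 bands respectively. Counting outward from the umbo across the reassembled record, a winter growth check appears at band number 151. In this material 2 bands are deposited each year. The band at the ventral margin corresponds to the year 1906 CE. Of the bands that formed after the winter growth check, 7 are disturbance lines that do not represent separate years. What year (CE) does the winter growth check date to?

Total bands = 137 + 15 + 34 = 186.
The winter growth check sits at band 151 from the umbo, so 186 − 151 = 35 bands formed after it.
Removing the 7 false bands leaves 35 − 7 = 28 true bands beyond the winter growth check.
With 2 bands per year, 28 / 2 = 14 years.
1906 − 14 = 1892 CE.

1892 CE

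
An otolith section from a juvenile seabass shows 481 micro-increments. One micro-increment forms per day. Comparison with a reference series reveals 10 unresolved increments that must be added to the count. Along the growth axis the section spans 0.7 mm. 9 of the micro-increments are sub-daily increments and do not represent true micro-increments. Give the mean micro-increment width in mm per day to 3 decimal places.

Adjusted count: 481 − 9 + 10 = 482 micro-increments.
Extension rate ≈ 0.7 / 482 = 0.001 mm per day.

0.001 mm per day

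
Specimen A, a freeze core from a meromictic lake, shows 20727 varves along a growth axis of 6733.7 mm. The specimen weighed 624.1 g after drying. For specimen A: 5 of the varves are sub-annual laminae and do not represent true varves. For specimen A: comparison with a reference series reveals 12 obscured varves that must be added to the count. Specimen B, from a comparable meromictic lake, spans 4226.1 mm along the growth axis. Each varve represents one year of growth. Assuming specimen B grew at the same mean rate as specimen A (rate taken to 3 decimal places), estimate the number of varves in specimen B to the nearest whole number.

Specimen A: after corrections the count is 20727 − 5 + 12 = 20734 varves.
A: Extension rate ≈ 6733.7 / 20734 = 0.325 mm per year.
For B, 4226.1 / 0.325 = 13003.38 years ≈ 13003 varves.

13003 varves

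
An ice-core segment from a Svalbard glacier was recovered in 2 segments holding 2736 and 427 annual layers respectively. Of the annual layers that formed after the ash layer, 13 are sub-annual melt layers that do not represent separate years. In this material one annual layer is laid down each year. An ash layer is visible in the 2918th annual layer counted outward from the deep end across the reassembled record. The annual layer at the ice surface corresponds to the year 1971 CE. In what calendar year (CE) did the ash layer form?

Total annual layers = 2736 + 427 = 3163.
3163 − 2918 = 245 annual layers lie beyond the ash layer toward the ice surface.
Excluding 13 false annual layers: 245 − 13 = 232.
The annual layer at the ice surface is 1971 CE, so the ash layer dates to 1971 − 232 = 1739 CE.

1739 CE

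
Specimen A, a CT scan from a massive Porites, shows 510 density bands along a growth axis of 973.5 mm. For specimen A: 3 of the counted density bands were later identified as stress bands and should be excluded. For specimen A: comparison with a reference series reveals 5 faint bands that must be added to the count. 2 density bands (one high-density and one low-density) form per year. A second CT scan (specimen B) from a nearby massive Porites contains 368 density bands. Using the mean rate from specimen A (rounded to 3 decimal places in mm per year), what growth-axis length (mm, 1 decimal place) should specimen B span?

Specimen A: true density band count = 510 − 3 + 5 = 512.
Specimen A: dividing by 2 density bands per year: 512 / 2 = 256 years.
A: Mean rate = 973.5 mm / 256 years ≈ 3.803 mm/yr.
Specimen B: with 2 density bands per year, 368 / 2 = 184 years. B's length ≈ 3.803 × 184 = 699.8 mm.

699.8 mm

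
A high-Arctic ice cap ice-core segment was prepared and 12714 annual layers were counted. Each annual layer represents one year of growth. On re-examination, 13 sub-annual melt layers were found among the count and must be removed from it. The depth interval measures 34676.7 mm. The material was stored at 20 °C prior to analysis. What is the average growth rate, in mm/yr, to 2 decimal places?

After corrections the count is 12714 − 13 = 12701 annual layers.
34676.7 mm over 12701 years gives 34676.7 / 12701 ≈ 2.73 mm/yr.

2.73 mm/yr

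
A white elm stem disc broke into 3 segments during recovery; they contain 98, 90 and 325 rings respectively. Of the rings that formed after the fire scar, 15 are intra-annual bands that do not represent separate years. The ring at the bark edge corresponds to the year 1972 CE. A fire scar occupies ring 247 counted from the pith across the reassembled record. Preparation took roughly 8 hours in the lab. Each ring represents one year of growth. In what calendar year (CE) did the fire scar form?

Total rings = 98 + 90 + 325 = 513.
513 − 247 = 266 rings lie beyond the fire scar toward the bark edge.
266 − 15 false = 251 true rings after the fire scar.
Counting back 251 years from 1972 CE places the fire scar in 1972 − 251 = 1721 CE.

1721 CE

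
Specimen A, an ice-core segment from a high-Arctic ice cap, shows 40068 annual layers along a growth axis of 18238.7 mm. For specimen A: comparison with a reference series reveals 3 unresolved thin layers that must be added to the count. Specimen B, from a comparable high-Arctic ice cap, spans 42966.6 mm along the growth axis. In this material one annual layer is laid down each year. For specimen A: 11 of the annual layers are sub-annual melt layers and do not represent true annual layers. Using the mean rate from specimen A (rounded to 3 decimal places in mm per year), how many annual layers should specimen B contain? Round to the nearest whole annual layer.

Specimen A: after corrections the count is 40068 − 11 + 3 = 40060 annual layers.
A: Extension rate ≈ 18238.7 / 40060 = 0.455 mm/yr.
Specimen B: 42966.6 mm / 0.455 mm per year = 94432.09 years ≈ 94432 annual layers.

94432 annual layers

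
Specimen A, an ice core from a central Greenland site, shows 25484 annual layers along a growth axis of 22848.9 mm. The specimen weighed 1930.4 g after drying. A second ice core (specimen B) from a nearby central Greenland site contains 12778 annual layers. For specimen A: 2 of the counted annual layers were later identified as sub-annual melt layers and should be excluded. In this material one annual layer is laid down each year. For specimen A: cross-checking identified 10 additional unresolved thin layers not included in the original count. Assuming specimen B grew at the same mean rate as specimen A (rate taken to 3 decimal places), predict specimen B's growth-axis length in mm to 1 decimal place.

11449.1 mm

Specimen A: true annual layer count = 25484 − 2 + 10 = 25492.
A: 22848.9 mm over 25492 years gives 22848.9 / 25492 ≈ 0.896 mm/yr.
Length of B = 0.896 × 12778 = 11449.1 mm.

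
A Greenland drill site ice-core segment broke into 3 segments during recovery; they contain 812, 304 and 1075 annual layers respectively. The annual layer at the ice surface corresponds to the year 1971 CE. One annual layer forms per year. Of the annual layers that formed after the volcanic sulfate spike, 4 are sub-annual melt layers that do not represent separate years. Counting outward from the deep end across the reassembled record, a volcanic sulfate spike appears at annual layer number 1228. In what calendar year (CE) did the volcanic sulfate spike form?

1012 CE

Total annual layers = 812 + 304 + 1075 = 2191.
2191 − 1228 = 963 annual layers lie beyond the volcanic sulfate spike toward the ice surface.
963 − 4 false = 959 true annual layers after the volcanic sulfate spike.
1971 − 959 = 1012 CE.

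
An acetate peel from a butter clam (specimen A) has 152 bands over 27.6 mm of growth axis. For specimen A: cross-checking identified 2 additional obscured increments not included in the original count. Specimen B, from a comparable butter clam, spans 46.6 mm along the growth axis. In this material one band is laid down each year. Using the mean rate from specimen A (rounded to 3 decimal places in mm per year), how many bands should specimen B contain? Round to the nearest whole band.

260 bands

Specimen A: adjusted count: 152 + 2 = 154 bands.
A: 27.6 mm over 154 years gives 27.6 / 154 ≈ 0.179 mm/yr.
Specimen B: 46.6 mm / 0.179 mm per year = 260.34 years ≈ 260 bands.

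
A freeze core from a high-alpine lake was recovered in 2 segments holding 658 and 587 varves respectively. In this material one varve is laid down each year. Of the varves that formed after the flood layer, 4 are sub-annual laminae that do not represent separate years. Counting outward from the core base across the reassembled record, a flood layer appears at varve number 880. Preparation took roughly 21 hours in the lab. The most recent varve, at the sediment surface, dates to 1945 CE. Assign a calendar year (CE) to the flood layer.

1584 CE

Total varves = 658 + 587 = 1245.
Between varve 880 and the sediment surface there are 1245 − 880 = 365 varves.
Removing the 4 false varves leaves 365 − 4 = 361 true varves beyond the flood layer.
1945 − 361 = 1584 CE.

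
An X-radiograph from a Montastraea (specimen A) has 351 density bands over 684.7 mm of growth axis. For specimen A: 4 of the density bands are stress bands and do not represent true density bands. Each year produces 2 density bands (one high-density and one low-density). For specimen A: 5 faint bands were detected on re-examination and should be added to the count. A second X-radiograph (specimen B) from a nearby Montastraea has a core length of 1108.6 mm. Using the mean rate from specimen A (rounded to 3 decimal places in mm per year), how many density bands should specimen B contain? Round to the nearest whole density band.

570 density bands

Specimen A: true density band count = 351 − 4 + 5 = 352.
Specimen A: dividing by 2 density bands per year: 352 / 2 = 176 years.
A: Extension rate ≈ 684.7 / 176 = 3.890 mm/yr.
For B, 1108.6 / 3.890 = 284.99 years; at 2 density bands per year that is 284.99 × 2 ≈ 570 density bands.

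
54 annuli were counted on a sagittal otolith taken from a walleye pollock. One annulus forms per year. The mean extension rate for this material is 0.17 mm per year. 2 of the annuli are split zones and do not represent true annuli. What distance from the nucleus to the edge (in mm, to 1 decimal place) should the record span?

8.8 mm

Adjusted count: 54 − 2 = 52 annuli.
Predicted length = 0.17 mm/year × 52 years = 8.8 mm.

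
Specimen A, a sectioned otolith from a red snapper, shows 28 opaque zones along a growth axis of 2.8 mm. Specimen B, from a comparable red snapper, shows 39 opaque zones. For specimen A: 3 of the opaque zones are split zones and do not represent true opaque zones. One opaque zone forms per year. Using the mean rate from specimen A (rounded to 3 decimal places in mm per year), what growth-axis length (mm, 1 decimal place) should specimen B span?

4.4 mm

Specimen A: after corrections the count is 28 − 3 = 25 opaque zones.
A: Mean rate = 2.8 mm / 25 years ≈ 0.112 mm/year.
For B, 0.112 mm/year × 39 years = 4.4 mm.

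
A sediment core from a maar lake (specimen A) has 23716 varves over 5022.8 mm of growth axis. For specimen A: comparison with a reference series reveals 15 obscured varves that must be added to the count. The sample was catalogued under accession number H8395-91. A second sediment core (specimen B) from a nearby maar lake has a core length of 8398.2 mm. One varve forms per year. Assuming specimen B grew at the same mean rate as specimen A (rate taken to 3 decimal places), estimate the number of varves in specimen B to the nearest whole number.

Specimen A: true varve count = 23716 + 15 = 23731.
A: 5022.8 mm over 23731 years gives 5022.8 / 23731 ≈ 0.212 mm/year.
B spans 8398.2 / 0.212 = 39614.15 years ≈ 39614 varves.

39614 varves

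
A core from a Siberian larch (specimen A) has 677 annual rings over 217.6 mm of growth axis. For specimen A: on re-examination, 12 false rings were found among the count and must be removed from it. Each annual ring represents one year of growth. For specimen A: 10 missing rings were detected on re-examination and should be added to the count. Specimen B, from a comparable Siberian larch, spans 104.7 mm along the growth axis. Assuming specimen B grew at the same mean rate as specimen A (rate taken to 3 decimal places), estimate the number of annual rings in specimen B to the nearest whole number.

325 annual rings

Specimen A: true annual ring count = 677 − 12 + 10 = 675.
A: Mean rate = 217.6 mm / 675 years ≈ 0.322 mm per year.
B spans 104.7 / 0.322 = 325.16 years ≈ 325 annual rings.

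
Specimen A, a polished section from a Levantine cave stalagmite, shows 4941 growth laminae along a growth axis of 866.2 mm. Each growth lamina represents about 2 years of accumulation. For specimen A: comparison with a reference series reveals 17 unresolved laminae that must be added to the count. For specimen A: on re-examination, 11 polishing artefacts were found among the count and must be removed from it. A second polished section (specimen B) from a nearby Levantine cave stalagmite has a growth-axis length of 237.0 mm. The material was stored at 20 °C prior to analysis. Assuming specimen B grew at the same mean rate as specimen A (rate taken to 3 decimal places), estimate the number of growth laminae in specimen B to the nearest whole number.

Specimen A: true growth lamina count = 4941 − 11 + 17 = 4947.
Specimen A: multiplying by 2 years per growth lamina: 4947 × 2 = 9894 years.
A: Mean rate = 866.2 mm / 9894 years ≈ 0.088 mm/yr.
Specimen B: 237.0 mm / 0.088 mm per year = 2693.18 years; at 2 years per growth lamina that is 2693.18 / 2 ≈ 1347 growth laminae.

1347 growth laminae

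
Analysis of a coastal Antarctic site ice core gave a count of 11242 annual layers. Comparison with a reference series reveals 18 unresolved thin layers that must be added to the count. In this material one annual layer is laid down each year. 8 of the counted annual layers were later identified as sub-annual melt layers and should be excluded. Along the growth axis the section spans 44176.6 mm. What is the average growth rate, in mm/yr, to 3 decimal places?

Adjusted count: 11242 − 8 + 18 = 11252 annual layers.
44176.6 mm over 11252 years gives 44176.6 / 11252 ≈ 3.926 mm/yr.

3.926 mm/yr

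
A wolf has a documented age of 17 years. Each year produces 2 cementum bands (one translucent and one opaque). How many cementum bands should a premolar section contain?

17 years at 2 cementum bands per year gives 17 × 2 = 34 cementum bands.
So 34 cementum bands should be present.

34 cementum bands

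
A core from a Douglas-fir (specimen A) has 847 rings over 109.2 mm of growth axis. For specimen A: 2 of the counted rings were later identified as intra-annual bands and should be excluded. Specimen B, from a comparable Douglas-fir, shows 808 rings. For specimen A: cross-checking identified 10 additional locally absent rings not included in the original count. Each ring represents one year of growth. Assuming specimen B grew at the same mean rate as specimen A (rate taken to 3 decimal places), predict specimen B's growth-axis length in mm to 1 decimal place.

Specimen A: after corrections the count is 847 − 2 + 10 = 855 rings.
A: 109.2 mm over 855 years gives 109.2 / 855 ≈ 0.128 mm per year.
Length of B = 0.128 × 808 = 103.4 mm.

103.4 mm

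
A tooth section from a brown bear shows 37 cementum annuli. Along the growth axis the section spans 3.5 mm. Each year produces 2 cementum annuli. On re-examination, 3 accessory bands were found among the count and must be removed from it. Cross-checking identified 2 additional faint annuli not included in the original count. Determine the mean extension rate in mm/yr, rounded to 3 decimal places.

0.194 mm/yr

True cementum annulus count = 37 − 3 + 2 = 36.
36 cementum annuli at 2 per year is 36 / 2 = 18 years.
Mean rate = 3.5 mm / 18 years ≈ 0.194 mm/yr.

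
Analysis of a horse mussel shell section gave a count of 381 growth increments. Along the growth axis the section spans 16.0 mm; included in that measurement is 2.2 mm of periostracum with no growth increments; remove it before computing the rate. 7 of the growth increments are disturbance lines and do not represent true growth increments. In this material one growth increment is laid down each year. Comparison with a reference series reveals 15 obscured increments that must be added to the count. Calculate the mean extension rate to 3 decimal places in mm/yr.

After corrections the count is 381 − 7 + 15 = 389 growth increments.
Removing the 2.2 mm offcut leaves 16.0 − 2.2 = 13.8 mm.
13.8 mm over 389 years gives 13.8 / 389 ≈ 0.035 mm/yr.

0.035 mm/yr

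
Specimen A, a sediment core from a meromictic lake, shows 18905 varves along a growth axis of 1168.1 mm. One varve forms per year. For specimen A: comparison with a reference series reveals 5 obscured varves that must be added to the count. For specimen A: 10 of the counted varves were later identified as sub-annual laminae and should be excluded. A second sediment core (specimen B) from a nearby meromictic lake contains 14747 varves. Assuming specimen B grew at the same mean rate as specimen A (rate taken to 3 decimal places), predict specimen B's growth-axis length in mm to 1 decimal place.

Specimen A: after corrections the count is 18905 − 10 + 5 = 18900 varves.
A: 1168.1 mm over 18900 years gives 1168.1 / 18900 ≈ 0.062 mm/year.
B's length ≈ 0.062 × 14747 = 914.3 mm.

914.3 mm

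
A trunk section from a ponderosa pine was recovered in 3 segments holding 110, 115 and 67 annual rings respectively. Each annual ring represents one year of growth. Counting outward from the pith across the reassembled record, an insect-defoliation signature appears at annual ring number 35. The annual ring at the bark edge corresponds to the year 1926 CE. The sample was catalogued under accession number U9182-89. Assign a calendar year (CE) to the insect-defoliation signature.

1669 CE

Total annual rings = 110 + 115 + 67 = 292.
The insect-defoliation signature sits at annual ring 35 from the pith, so 292 − 35 = 257 annual rings formed after it.
Counting back 257 years from 1926 CE places the insect-defoliation signature in 1926 − 257 = 1669 CE.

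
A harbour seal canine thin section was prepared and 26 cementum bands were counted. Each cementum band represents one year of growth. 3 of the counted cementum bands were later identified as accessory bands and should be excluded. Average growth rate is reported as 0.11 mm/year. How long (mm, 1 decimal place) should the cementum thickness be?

2.5 mm

Correcting the raw count gives 26 − 3 = 23 true cementum bands.
23 years at 0.11 mm/year gives 0.11 × 23 = 2.5 mm.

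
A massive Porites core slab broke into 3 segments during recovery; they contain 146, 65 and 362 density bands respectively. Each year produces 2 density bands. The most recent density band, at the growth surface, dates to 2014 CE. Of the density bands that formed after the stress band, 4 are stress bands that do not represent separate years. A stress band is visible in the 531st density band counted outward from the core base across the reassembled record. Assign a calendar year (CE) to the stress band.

1995 CE

Total density bands = 146 + 65 + 362 = 573.
Between density band 531 and the growth surface there are 573 − 531 = 42 density bands.
Excluding 4 false density bands: 42 − 4 = 38.
With 2 density bands per year, 38 / 2 = 19 years.
Counting back 19 years from 2014 CE places the stress band in 2014 − 19 = 1995 CE.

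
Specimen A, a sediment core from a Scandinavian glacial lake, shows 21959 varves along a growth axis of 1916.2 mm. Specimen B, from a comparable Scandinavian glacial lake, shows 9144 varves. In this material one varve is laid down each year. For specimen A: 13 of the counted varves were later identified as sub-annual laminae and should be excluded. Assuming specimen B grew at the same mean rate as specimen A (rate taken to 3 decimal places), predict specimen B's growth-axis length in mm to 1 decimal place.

795.5 mm

Specimen A: adjusted count: 21959 − 13 = 21946 varves.
A: Extension rate ≈ 1916.2 / 21946 = 0.087 mm/yr.
B's length ≈ 0.087 × 9144 = 795.5 mm.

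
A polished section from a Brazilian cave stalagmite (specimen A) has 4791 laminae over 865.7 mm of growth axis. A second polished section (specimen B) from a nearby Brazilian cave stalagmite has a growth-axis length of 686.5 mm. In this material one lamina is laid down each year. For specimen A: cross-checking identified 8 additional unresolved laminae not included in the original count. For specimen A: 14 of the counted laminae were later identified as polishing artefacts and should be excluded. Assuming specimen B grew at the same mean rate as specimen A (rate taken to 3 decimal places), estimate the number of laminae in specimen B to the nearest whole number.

3793 laminae

Specimen A: correcting the raw count gives 4791 − 14 + 8 = 4785 true laminae.
A: Extension rate ≈ 865.7 / 4785 = 0.181 mm/year.
B spans 686.5 / 0.181 = 3792.82 years ≈ 3793 laminae.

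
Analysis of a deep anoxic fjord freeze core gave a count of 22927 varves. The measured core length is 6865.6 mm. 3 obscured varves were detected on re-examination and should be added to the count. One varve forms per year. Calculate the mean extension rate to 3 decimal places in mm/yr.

After corrections the count is 22927 + 3 = 22930 varves.
6865.6 mm over 22930 years gives 6865.6 / 22930 ≈ 0.299 mm/yr.

0.299 mm/yr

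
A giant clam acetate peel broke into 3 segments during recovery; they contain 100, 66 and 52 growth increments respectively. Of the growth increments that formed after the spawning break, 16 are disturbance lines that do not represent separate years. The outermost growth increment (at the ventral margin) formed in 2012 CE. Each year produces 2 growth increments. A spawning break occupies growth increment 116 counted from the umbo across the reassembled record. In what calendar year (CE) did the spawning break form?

Total growth increments = 100 + 66 + 52 = 218.
Between growth increment 116 and the ventral margin there are 218 − 116 = 102 growth increments.
Removing the 16 false growth increments leaves 102 − 16 = 86 true growth increments beyond the spawning break.
86 growth increments at 2 per year is 86 / 2 = 43 years.
The growth increment at the ventral margin is 2012 CE, so the spawning break dates to 2012 − 43 = 1969 CE.

1969 CE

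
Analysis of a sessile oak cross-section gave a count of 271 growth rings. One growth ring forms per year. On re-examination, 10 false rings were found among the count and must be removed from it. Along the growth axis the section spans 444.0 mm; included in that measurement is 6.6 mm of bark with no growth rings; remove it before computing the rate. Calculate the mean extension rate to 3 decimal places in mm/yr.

1.676 mm/yr

True growth ring count = 271 − 10 = 261.
The growth record spans 444.0 − 6.6 = 437.4 mm.
437.4 mm over 261 years gives 437.4 / 261 ≈ 1.676 mm/yr.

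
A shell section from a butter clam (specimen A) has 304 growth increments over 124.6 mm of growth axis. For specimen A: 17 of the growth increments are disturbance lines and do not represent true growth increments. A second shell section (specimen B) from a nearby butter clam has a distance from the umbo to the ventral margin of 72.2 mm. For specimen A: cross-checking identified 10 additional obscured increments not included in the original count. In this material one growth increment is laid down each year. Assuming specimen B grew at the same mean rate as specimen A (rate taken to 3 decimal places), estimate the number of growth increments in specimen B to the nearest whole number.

172 growth increments

Specimen A: correcting the raw count gives 304 − 17 + 10 = 297 true growth increments.
A: Extension rate ≈ 124.6 / 297 = 0.420 mm/yr.
For B, 72.2 / 0.420 = 171.90 years ≈ 172 growth increments.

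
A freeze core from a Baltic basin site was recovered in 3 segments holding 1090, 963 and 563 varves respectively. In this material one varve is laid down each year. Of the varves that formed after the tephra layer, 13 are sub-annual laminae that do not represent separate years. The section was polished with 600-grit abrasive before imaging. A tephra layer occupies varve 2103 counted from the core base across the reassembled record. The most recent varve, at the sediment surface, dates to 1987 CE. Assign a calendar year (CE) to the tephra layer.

Total varves = 1090 + 963 + 563 = 2616.
2616 − 2103 = 513 varves lie beyond the tephra layer toward the sediment surface.
Excluding 13 false varves: 513 − 13 = 500.
Counting back 500 years from 1987 CE places the tephra layer in 1987 − 500 = 1487 CE.

1487 CE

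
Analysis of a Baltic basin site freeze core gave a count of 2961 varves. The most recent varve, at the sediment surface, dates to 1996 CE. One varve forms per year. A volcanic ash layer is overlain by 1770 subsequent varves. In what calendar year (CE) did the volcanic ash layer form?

226 CE

1770 varves formed after the volcanic ash layer.
Counting back 1770 years from 1996 CE places the volcanic ash layer in 1996 − 1770 = 226 CE.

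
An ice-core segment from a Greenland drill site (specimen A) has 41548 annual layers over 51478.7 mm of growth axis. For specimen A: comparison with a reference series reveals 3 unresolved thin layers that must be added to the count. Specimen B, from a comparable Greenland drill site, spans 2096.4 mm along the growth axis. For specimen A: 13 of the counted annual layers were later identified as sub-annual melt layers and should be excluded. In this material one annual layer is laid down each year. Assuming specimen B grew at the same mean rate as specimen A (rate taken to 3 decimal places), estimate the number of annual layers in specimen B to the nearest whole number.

1692 annual layers

Specimen A: true annual layer count = 41548 − 13 + 3 = 41538.
A: Mean rate = 51478.7 mm / 41538 years ≈ 1.239 mm/year.
For B, 2096.4 / 1.239 = 1692.01 years ≈ 1692 annual layers.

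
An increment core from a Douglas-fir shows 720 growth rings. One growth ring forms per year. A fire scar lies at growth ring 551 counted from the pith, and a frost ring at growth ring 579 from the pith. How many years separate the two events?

28 years

Separation: 579 − 551 = 28 growth rings.
One growth ring per year makes the interval 28 years.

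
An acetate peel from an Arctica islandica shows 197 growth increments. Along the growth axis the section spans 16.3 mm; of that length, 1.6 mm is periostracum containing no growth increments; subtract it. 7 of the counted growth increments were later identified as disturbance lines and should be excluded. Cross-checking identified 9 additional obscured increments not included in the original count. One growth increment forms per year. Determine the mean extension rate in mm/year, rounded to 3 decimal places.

0.074 mm/year

Adjusted count: 197 − 7 + 9 = 199 growth increments.
Net length = 16.3 − 1.6 = 14.7 mm.
Mean rate = 14.7 mm / 199 years ≈ 0.074 mm/year.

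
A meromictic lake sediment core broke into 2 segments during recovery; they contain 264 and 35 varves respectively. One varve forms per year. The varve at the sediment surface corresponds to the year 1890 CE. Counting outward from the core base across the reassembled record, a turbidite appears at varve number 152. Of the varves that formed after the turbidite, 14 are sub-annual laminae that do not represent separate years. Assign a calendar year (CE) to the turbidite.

1757 CE

Total varves = 264 + 35 = 299.
299 − 152 = 147 varves lie beyond the turbidite toward the sediment surface.
Removing the 14 false varves leaves 147 − 14 = 133 true varves beyond the turbidite.
The varve at the sediment surface is 1890 CE, so the turbidite dates to 1890 − 133 = 1757 CE.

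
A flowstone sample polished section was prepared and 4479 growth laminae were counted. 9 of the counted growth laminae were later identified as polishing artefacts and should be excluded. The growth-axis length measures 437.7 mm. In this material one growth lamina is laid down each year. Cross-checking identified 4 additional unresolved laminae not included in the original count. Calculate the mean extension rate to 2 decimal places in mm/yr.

0.10 mm/yr

Adjusted count: 4479 − 9 + 4 = 4474 growth laminae.
437.7 mm over 4474 years gives 437.7 / 4474 ≈ 0.10 mm/yr.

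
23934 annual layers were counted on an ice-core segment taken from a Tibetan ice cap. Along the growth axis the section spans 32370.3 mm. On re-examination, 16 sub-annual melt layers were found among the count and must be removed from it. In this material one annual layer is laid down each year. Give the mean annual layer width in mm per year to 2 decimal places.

True annual layer count = 23934 − 16 = 23918.
Extension rate ≈ 32370.3 / 23918 = 1.35 mm per year.

1.35 mm per year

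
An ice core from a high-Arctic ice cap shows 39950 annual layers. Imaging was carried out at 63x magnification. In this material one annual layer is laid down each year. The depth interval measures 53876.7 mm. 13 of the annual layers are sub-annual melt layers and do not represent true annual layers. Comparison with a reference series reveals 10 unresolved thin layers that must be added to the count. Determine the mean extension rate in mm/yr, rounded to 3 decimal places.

After corrections the count is 39950 − 13 + 10 = 39947 annual layers.
Mean rate = 53876.7 mm / 39947 years ≈ 1.349 mm/yr.

1.349 mm/yr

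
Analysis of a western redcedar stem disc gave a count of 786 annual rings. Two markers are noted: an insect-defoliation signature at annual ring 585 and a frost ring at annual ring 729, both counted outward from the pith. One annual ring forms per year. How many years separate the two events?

144 years

Separation: 729 − 585 = 144 annual rings.
That is 144 years at one annual ring per year.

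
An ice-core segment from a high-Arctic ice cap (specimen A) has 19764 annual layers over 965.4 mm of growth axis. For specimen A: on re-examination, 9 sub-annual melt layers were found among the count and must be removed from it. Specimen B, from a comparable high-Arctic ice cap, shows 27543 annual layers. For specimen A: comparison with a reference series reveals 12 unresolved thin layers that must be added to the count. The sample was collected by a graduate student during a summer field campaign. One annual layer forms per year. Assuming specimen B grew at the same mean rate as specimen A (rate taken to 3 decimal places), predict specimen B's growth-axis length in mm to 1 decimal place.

1349.6 mm

Specimen A: after corrections the count is 19764 − 9 + 12 = 19767 annual layers.
A: 965.4 mm over 19767 years gives 965.4 / 19767 ≈ 0.049 mm/year.
For B, 0.049 mm/year × 27543 years = 1349.6 mm.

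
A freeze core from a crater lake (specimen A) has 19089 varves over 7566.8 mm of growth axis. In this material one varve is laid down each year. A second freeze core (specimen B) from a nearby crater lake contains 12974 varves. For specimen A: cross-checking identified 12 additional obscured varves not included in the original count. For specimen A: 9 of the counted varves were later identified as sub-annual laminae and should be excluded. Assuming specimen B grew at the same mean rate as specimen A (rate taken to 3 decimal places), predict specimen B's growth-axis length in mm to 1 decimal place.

5137.7 mm

Specimen A: after corrections the count is 19089 − 9 + 12 = 19092 varves.
A: Mean rate = 7566.8 mm / 19092 years ≈ 0.396 mm/yr.
B's length ≈ 0.396 × 12974 = 5137.7 mm.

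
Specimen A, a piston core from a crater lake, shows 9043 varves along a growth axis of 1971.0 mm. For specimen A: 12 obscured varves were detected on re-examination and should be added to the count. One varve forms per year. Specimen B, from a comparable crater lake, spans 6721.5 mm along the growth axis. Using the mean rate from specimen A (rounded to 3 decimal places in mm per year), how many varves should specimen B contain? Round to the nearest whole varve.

30833 varves

Specimen A: correcting the raw count gives 9043 + 12 = 9055 true varves.
A: Mean rate = 1971.0 mm / 9055 years ≈ 0.218 mm/yr.
B spans 6721.5 / 0.218 = 30832.57 years ≈ 30833 varves.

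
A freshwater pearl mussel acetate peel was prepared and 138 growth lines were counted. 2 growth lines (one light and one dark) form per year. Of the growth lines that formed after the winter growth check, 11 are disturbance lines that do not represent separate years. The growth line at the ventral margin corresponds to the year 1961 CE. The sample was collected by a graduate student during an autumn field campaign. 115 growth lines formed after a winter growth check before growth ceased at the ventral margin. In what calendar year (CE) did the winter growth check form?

1909 CE

115 growth lines formed after the winter growth check.
115 − 11 false = 104 true growth lines after the winter growth check.
With 2 growth lines per year, 104 / 2 = 52 years.
Counting back 52 years from 1961 CE places the winter growth check in 1961 − 52 = 1909 CE.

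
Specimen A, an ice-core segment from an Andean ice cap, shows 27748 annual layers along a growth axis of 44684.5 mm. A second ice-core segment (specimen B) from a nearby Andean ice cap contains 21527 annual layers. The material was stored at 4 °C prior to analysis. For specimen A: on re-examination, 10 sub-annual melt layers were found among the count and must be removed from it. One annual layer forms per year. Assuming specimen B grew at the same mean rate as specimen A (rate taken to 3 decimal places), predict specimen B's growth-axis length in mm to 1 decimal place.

34680.0 mm

Specimen A: adjusted count: 27748 − 10 = 27738 annual layers.
A: Extension rate ≈ 44684.5 / 27738 = 1.611 mm/yr.
B's length ≈ 1.611 × 21527 = 34680.0 mm.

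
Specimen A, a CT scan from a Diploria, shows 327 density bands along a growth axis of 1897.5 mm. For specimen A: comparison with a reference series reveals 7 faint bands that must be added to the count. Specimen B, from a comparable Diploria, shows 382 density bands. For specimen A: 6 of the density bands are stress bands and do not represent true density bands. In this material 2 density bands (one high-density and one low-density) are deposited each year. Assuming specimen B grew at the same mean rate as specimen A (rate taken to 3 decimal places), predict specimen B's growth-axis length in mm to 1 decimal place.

2209.9 mm

Specimen A: adjusted count: 327 − 6 + 7 = 328 density bands.
Specimen A: dividing by 2 density bands per year: 328 / 2 = 164 years.
A: 1897.5 mm over 164 years gives 1897.5 / 164 ≈ 11.570 mm/yr.
Specimen B: 382 density bands at 2 per year is 382 / 2 = 191 years. B's length ≈ 11.570 × 191 = 2209.9 mm.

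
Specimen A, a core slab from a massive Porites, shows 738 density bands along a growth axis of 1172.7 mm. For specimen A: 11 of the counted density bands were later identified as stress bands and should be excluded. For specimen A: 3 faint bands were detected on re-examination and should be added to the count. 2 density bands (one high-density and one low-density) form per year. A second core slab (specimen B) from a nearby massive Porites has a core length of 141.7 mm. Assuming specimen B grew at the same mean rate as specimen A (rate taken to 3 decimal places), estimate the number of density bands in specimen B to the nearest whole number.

Specimen A: correcting the raw count gives 738 − 11 + 3 = 730 true density bands.
Specimen A: with 2 density bands per year, 730 / 2 = 365 years.
A: 1172.7 mm over 365 years gives 1172.7 / 365 ≈ 3.213 mm/year.
For B, 141.7 / 3.213 = 44.10 years; at 2 density bands per year that is 44.10 × 2 ≈ 88 density bands.

88 density bands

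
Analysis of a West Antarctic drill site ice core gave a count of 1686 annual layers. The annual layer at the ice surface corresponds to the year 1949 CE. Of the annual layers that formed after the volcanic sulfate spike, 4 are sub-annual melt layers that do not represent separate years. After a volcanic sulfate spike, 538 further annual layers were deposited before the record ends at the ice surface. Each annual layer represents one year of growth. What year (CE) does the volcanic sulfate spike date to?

538 annual layers post-date the volcanic sulfate spike.
Removing the 4 false annual layers leaves 538 − 4 = 534 true annual layers beyond the volcanic sulfate spike.
1949 − 534 = 1415 CE.

1415 CE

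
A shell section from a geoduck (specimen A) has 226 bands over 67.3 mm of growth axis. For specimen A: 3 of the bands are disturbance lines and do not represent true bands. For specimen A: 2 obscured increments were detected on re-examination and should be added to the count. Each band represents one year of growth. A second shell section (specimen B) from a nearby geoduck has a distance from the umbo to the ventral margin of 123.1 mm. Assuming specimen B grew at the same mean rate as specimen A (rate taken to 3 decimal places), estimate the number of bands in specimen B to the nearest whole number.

Specimen A: after corrections the count is 226 − 3 + 2 = 225 bands.
A: Mean rate = 67.3 mm / 225 years ≈ 0.299 mm per year.
Specimen B: 123.1 mm / 0.299 mm per year = 411.71 years ≈ 412 bands.

412 bands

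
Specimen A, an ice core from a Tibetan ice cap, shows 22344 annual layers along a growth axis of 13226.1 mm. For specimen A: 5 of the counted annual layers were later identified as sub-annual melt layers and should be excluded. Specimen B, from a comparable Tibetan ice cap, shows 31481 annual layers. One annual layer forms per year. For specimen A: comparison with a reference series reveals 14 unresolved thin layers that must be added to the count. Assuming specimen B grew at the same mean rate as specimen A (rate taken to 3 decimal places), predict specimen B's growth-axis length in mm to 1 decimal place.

18636.8 mm

Specimen A: after corrections the count is 22344 − 5 + 14 = 22353 annual layers.
A: 13226.1 mm over 22353 years gives 13226.1 / 22353 ≈ 0.592 mm/year.
For B, 0.592 mm/year × 31481 years = 18636.8 mm.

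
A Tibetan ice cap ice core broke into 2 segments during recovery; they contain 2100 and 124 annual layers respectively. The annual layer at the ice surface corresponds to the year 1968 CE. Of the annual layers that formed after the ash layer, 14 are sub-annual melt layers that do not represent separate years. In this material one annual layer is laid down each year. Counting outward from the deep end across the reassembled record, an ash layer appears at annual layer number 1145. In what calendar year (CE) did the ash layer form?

903 CE

Total annual layers = 2100 + 124 = 2224.
2224 − 1145 = 1079 annual layers lie beyond the ash layer toward the ice surface.
Removing the 14 false annual layers leaves 1079 − 14 = 1065 true annual layers beyond the ash layer.
Counting back 1065 years from 1968 CE places the ash layer in 1968 − 1065 = 903 CE.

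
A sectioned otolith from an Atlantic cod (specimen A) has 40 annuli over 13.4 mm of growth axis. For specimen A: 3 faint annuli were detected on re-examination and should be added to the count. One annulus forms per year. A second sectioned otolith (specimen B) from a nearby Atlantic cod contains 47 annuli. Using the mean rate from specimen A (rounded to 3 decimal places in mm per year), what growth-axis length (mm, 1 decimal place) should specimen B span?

14.7 mm

Specimen A: adjusted count: 40 + 3 = 43 annuli.
A: 13.4 mm over 43 years gives 13.4 / 43 ≈ 0.312 mm per year.
B's length ≈ 0.312 × 47 = 14.7 mm.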